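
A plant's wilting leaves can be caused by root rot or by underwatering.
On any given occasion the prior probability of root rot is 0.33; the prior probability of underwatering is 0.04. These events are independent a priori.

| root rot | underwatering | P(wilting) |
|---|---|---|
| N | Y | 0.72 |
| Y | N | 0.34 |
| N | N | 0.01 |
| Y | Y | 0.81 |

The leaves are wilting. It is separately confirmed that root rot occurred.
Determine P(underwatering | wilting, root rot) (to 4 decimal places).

P(underwatering | wilting, root rot) ≈ 0.0903

Enumerate both values of underwatering and weight by the priors:
  P(wilting | root rot) = 0.34×0.96 + 0.81×0.04
        = 0.326400 + 0.032400 = 0.358800
Keeping only the underwatering-present terms gives 0.032400, so
  P(underwatering | wilting, root rot) = 0.032400 / 0.358800 ≈ 0.0903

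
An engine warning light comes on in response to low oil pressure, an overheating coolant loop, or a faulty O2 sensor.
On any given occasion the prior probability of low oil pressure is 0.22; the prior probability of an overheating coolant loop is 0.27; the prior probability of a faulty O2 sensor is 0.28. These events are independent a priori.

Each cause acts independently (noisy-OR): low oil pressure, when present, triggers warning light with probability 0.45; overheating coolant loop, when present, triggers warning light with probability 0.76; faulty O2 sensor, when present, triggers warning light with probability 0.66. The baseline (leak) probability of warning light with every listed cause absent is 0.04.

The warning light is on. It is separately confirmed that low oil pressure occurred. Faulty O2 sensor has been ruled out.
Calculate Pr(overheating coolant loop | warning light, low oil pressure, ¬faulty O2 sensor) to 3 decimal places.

Under noisy-OR, P(warning light | causes) = 1 − (1−0.04)·∏(1−qᵢ) over the active causes.
Sum P(warning light|·) weighted by the priors over both values of overheating coolant loop:
  P(warning light | low oil pressure, ¬faulty O2 sensor) = 0.472×0.73 + 0.87328×0.27
        = 0.344560 + 0.235786 = 0.580346
Configurations with overheating coolant loop contribute 0.235786, so
  P(overheating coolant loop | warning light, low oil pressure, ¬faulty O2 sensor) = 0.235786 / 0.580346 ≈ 0.406

Pr(overheating coolant loop | warning light, low oil pressure, ¬faulty O2 sensor) ≈ 0.406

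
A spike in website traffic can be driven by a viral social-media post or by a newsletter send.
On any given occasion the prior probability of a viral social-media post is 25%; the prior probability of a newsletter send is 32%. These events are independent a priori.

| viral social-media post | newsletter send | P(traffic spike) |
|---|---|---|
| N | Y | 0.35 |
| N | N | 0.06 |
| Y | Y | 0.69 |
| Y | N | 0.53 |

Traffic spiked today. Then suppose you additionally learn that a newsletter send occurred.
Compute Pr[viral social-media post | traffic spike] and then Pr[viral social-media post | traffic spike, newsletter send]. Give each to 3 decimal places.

P(traffic spike) = 0.06·0.75·0.68 + 0.35·0.75·0.32 + 0.53·0.25·0.68 + 0.69·0.25·0.32 = 0.030600 + 0.084000 + 0.090100 + 0.055200 = 0.259900
The viral social-media post-present share is 0.090100 + 0.055200 = 0.145300.
Hence the posterior is 0.145300/0.259900 ≈ 0.559.

With the extra evidence:
By total probability over both values of viral social-media post:
  P(traffic spike | newsletter send) = 0.35×0.75 + 0.69×0.25
        = 0.262500 + 0.172500 = 0.435000
Configurations with viral social-media post contribute 0.172500, so
  P(viral social-media post | traffic spike, newsletter send) = 0.172500 / 0.435000 ≈ 0.397
This is intercausal reasoning (explaining away): once newsletter send accounts for the traffic spike, viral social-media post becomes less likely.

Pr[viral social-media post | traffic spike] ≈ 0.559; Pr[viral social-media post | traffic spike, newsletter send] ≈ 0.397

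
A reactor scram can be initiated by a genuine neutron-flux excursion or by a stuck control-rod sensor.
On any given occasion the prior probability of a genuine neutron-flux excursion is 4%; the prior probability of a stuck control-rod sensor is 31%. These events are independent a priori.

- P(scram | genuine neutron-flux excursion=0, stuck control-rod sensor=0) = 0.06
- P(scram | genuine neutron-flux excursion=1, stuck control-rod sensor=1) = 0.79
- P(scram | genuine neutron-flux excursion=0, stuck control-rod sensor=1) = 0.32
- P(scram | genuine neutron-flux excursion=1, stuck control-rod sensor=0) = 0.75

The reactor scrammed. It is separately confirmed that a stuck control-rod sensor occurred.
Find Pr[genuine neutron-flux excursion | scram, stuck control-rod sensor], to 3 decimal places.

Pr[genuine neutron-flux excursion | scram, stuck control-rod sensor] ≈ 0.093

P(scram | stuck control-rod sensor) = 0.32*0.96 + 0.79*0.04 = 0.307200 + 0.031600 = 0.338800
Of this, 0.031600 comes from 0.79*0.04 (the genuine neutron-flux excursion=true cases).
Hence the posterior is 0.031600/0.338800 ≈ 0.093.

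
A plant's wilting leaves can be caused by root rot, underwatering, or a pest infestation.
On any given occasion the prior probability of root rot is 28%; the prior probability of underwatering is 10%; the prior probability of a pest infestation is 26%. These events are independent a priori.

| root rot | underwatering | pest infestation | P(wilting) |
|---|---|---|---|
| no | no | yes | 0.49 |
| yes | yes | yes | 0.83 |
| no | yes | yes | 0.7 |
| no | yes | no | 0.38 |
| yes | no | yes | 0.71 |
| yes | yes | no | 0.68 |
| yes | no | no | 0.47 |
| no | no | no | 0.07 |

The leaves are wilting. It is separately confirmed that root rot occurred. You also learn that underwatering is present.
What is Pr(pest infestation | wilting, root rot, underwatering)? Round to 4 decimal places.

Pr(pest infestation | wilting, root rot, underwatering) ≈ 0.3001

Numerator (weight on configurations with pest infestation): 0.83×0.26 = 0.215800
The normalizing constant is 0.68×0.74 + 0.83×0.26 = 0.719000
P(pest infestation | wilting, root rot, underwatering) = 0.215800/0.719000 ≈ 0.3001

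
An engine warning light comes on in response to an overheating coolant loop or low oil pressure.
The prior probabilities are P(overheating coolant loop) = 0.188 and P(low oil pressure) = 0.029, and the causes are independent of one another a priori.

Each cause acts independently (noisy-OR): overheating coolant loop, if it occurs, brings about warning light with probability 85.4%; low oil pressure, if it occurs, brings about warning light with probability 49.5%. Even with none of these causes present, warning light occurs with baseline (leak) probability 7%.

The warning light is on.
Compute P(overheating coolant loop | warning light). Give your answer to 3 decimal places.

Under noisy-OR, P(warning light | causes) = 1 − (1−0.07)·∏(1−qᵢ) over the active causes.
P(warning light) = 0.07×0.812×0.971 + 0.53035×0.812×0.029 + 0.86422×0.188×0.971 + 0.931431×0.188×0.029 = 0.055192 + 0.012489 + 0.157762 + 0.005078 = 0.230521
The overheating coolant loop-present share is 0.157762 + 0.005078 = 0.162840.
P(overheating coolant loop | warning light) = 0.162840 / 0.230521 ≈ 0.706

P(overheating coolant loop | warning light) ≈ 0.706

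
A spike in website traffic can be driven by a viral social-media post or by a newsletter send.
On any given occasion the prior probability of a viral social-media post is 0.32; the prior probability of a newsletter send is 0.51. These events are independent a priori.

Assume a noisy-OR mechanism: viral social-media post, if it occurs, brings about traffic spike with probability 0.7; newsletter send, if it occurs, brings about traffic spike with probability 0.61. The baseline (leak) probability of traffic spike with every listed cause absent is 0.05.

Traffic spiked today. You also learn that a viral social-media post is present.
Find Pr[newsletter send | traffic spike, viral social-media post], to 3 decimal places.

Under noisy-OR, P(traffic spike | causes) = 1 − (1−0.05)·∏(1−qᵢ) over the active causes.
P(traffic spike | viral social-media post) = 0.715*0.49 + 0.88885*0.51 = 0.350350 + 0.453314 = 0.803664
Restricting to configurations with newsletter send present: 0.88885*0.51 = 0.453314.
Hence the posterior is 0.453314/0.803664 ≈ 0.564.

Pr[newsletter send | traffic spike, viral social-media post] ≈ 0.564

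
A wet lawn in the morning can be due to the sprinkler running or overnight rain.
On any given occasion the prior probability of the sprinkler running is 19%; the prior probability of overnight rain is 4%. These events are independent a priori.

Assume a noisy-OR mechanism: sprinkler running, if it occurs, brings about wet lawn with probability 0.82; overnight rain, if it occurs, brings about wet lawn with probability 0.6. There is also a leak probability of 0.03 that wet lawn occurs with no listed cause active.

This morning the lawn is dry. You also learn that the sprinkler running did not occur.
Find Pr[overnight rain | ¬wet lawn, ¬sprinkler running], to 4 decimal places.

Under noisy-OR, P(wet lawn | causes) = 1 − (1−0.03)·∏(1−qᵢ) over the active causes.
Sum P(¬wet lawn|·) weighted by the priors over both values of overnight rain:
  P(¬wet lawn | ¬sprinkler running) = 0.97×0.96 + 0.388×0.04
        = 0.931200 + 0.015520 = 0.946720
The terms with overnight rain present sum to 0.015520, so
  P(overnight rain | ¬wet lawn, ¬sprinkler running) = 0.015520 / 0.946720 ≈ 0.0164

Pr[overnight rain | ¬wet lawn, ¬sprinkler running] ≈ 0.0164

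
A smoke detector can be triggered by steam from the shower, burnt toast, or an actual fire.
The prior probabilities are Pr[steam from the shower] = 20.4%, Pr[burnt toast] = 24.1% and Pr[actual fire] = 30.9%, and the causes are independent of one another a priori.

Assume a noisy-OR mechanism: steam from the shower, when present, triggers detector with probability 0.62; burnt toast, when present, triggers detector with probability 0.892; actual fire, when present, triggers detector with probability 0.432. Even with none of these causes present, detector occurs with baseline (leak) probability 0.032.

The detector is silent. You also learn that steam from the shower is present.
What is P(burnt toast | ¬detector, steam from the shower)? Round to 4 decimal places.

Under noisy-OR, P(detector | causes) = 1 − (1−0.032)·∏(1−qᵢ) over the active causes.
P(¬detector | steam from the shower) = 0.36784·0.759·0.691 + 0.208933·0.759·0.309 + 0.039727·0.241·0.691 + 0.022565·0.241·0.309 = 0.192921 + 0.049001 + 0.006616 + 0.001680 = 0.250218
The burnt toast-present share is 0.006616 + 0.001680 = 0.008296.
P(burnt toast | ¬detector, steam from the shower) = 0.008296 / 0.250218 ≈ 0.0332

P(burnt toast | ¬detector, steam from the shower) ≈ 0.0332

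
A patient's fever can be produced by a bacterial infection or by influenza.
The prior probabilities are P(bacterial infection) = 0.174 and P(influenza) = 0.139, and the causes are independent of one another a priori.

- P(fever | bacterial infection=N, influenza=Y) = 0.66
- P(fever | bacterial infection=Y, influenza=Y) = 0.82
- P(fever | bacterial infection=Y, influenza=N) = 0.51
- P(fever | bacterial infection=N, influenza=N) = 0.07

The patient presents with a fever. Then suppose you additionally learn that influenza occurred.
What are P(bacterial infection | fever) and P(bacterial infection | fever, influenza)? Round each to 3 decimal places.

Sum P(fever|·) weighted by the priors over the 4 (bacterial infection, influenza) configurations:
  P(fever) = 0.07×0.826×0.861 + 0.66×0.826×0.139 + 0.51×0.174×0.861 + 0.82×0.174×0.139
        = 0.049783 + 0.075777 + 0.076405 + 0.019833 = 0.221798
Configurations with bacterial infection contribute 0.096238, so
  P(bacterial infection | fever) = 0.096238 / 0.221798 ≈ 0.434

With the extra evidence:
Enumerate both values of bacterial infection and weight by the priors:
  P(fever | influenza) = 0.66·0.826 + 0.82·0.174
        = 0.545160 + 0.142680 = 0.687840
Configurations with bacterial infection contribute 0.142680, so
  P(bacterial infection | fever, influenza) = 0.142680 / 0.687840 ≈ 0.207

P(bacterial infection | fever) ≈ 0.434; P(bacterial infection | fever, influenza) ≈ 0.207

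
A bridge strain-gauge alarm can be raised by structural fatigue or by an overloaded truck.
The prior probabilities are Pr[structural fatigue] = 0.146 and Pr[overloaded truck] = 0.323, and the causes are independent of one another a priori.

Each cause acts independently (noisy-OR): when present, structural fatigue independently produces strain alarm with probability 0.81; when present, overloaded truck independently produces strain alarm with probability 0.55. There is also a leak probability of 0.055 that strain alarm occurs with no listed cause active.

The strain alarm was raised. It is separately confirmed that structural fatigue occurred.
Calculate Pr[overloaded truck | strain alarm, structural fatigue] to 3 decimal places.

Under noisy-OR, P(strain alarm | causes) = 1 − (1−0.055)·∏(1−qᵢ) over the active causes.
Enumerate both values of overloaded truck and weight by the priors:
  P(strain alarm | structural fatigue) = 0.82045*0.677 + 0.919203*0.323
        = 0.555445 + 0.296903 = 0.852348
Keeping only the overloaded truck-present terms gives 0.296903, so
  P(overloaded truck | strain alarm, structural fatigue) = 0.296903 / 0.852348 ≈ 0.348

Pr[overloaded truck | strain alarm, structural fatigue] ≈ 0.348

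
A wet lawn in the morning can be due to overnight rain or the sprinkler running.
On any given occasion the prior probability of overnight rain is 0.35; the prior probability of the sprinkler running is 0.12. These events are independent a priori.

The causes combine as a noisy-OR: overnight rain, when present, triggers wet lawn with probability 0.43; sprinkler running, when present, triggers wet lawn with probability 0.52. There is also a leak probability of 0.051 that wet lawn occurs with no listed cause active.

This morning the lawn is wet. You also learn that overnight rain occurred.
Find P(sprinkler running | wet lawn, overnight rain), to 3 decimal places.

P(sprinkler running | wet lawn, overnight rain) ≈ 0.180

Under noisy-OR, P(wet lawn | causes) = 1 − (1−0.051)·∏(1−qᵢ) over the active causes.
Numerator (weight on configurations with sprinkler running): 0.740354*0.12 = 0.088842
The normalizing constant is 0.45907*0.88 + 0.740354*0.12 = 0.492824
Posterior = 0.088842 / 0.492824 ≈ 0.180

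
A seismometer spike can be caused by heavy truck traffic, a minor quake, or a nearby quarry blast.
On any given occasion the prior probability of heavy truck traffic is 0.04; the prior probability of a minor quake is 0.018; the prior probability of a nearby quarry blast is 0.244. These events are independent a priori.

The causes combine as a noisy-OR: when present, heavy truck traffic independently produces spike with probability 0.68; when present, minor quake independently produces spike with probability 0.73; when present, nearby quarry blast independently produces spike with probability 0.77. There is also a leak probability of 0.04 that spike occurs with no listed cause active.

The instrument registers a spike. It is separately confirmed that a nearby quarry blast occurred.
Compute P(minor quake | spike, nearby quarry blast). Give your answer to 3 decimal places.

P(minor quake | spike, nearby quarry blast) ≈ 0.022

Under noisy-OR, P(spike | causes) = 1 − (1−0.04)·∏(1−qᵢ) over the active causes.
P(spike | nearby quarry blast) = 0.7792×0.96×0.982 + 0.940384×0.96×0.018 + 0.929344×0.04×0.982 + 0.980923×0.04×0.018 = 0.734567 + 0.016250 + 0.036505 + 0.000706 = 0.788028
Of this, 0.016956 comes from 0.016250 + 0.000706 (the minor quake=true cases).
Hence the posterior is 0.016956/0.788028 ≈ 0.022.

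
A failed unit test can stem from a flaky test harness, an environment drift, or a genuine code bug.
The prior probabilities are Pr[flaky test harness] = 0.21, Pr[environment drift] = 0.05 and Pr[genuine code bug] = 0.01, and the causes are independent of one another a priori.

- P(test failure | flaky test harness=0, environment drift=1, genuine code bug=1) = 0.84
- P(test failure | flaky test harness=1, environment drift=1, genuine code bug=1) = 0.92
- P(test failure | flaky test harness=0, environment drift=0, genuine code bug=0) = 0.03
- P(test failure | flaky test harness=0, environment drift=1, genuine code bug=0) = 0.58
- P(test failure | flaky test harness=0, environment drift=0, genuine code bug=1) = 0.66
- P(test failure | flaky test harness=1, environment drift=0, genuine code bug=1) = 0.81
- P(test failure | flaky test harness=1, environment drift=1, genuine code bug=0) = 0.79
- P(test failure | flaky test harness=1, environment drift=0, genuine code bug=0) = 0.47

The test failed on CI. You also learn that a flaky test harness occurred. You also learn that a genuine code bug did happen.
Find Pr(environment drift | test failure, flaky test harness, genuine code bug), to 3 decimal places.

Pr(environment drift | test failure, flaky test harness, genuine code bug) ≈ 0.056

Numerator (weight on configurations with environment drift): 0.92×0.05 = 0.046000
Normalizer over all consistent configurations: 0.81×0.95 + 0.92×0.05 = 0.815500
P(environment drift | test failure, flaky test harness, genuine code bug) = 0.046000/0.815500 ≈ 0.056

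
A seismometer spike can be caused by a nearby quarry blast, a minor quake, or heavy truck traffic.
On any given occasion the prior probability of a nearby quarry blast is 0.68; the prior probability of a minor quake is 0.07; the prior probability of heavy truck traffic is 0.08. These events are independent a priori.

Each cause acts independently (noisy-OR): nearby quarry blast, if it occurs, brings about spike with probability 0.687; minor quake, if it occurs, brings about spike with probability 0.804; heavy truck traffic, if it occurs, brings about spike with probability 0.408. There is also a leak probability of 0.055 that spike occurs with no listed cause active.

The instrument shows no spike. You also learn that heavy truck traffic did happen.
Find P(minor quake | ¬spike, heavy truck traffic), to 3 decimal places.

P(minor quake | ¬spike, heavy truck traffic) ≈ 0.015

Under noisy-OR, P(spike | causes) = 1 − (1−0.055)·∏(1−qᵢ) over the active causes.
For the numerator, keep only minor quake=true terms: 0.002456 + 0.001634 = 0.004090
The normalizing constant is 0.55944·0.32·0.93 + 0.10965·0.32·0.07 + 0.175105·0.68·0.93 + 0.034321·0.68·0.07 = 0.281315
Posterior = 0.004090 / 0.281315 ≈ 0.015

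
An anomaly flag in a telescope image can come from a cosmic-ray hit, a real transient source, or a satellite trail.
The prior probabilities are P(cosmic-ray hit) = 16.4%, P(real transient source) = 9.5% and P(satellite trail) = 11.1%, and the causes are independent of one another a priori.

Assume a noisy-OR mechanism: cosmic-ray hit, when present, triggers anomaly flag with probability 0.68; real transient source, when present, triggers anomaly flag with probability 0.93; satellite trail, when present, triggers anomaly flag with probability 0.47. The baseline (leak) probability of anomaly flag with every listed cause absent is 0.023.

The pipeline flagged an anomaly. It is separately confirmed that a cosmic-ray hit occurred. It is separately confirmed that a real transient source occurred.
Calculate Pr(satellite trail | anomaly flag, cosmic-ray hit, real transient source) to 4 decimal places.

Under noisy-OR, P(anomaly flag | causes) = 1 − (1−0.023)·∏(1−qᵢ) over the active causes.
Enumerate both values of satellite trail and weight by the priors:
  P(anomaly flag | cosmic-ray hit, real transient source) = 0.978115*0.889 + 0.988401*0.111
        = 0.869544 + 0.109713 = 0.979257
Configurations with satellite trail contribute 0.109713, so
  P(satellite trail | anomaly flag, cosmic-ray hit, real transient source) = 0.109713 / 0.979257 ≈ 0.1120

Pr(satellite trail | anomaly flag, cosmic-ray hit, real transient source) ≈ 0.1120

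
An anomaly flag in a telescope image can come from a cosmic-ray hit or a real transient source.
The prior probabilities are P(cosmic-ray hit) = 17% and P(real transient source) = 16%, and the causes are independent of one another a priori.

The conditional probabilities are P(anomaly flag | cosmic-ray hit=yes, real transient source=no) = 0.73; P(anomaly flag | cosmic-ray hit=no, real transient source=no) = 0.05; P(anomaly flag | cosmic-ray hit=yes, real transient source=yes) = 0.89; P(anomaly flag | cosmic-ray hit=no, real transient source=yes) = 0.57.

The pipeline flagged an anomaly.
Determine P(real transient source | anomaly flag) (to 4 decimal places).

P(anomaly flag) = 0.05·0.83·0.84 + 0.57·0.83·0.16 + 0.73·0.17·0.84 + 0.89·0.17·0.16 = 0.034860 + 0.075696 + 0.104244 + 0.024208 = 0.239008
Restricting to configurations with real transient source present: 0.075696 + 0.024208 = 0.099904.
Hence the posterior is 0.099904/0.239008 ≈ 0.4180.

P(real transient source | anomaly flag) ≈ 0.4180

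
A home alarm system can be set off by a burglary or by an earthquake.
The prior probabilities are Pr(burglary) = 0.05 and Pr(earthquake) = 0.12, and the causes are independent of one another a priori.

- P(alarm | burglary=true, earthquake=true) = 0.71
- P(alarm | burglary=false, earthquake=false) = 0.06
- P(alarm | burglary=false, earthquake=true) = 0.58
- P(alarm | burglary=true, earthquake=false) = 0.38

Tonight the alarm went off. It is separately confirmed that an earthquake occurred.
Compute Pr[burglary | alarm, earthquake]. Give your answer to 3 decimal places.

Pr[burglary | alarm, earthquake] ≈ 0.061

Enumerate both values of burglary and weight by the priors:
  P(alarm | earthquake) = 0.58*0.95 + 0.71*0.05
        = 0.551000 + 0.035500 = 0.586500
The terms with burglary present sum to 0.035500, so
  P(burglary | alarm, earthquake) = 0.035500 / 0.586500 ≈ 0.061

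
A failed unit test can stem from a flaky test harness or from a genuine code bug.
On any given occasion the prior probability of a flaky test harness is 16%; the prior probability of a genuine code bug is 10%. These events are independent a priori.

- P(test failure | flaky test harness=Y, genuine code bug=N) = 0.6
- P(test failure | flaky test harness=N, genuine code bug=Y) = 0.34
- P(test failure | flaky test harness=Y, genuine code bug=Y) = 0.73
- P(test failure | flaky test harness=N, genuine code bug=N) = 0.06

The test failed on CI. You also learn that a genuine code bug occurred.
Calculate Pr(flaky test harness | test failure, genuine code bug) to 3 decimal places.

Enumerate both values of flaky test harness and weight by the priors:
  P(test failure | genuine code bug) = 0.34*0.84 + 0.73*0.16
        = 0.285600 + 0.116800 = 0.402400
The terms with flaky test harness present sum to 0.116800, so
  P(flaky test harness | test failure, genuine code bug) = 0.116800 / 0.402400 ≈ 0.290

Pr(flaky test harness | test failure, genuine code bug) ≈ 0.290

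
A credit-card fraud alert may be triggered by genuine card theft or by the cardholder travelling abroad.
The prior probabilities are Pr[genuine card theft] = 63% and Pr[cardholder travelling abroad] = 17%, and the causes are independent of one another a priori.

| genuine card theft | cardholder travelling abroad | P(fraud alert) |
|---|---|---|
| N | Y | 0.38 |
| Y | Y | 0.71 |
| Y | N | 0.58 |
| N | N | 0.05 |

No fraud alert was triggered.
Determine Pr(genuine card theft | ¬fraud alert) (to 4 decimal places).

Pr(genuine card theft | ¬fraud alert) ≈ 0.4311

P(¬fraud alert) = 0.95×0.37×0.83 + 0.62×0.37×0.17 + 0.42×0.63×0.83 + 0.29×0.63×0.17 = 0.291745 + 0.038998 + 0.219618 + 0.031059 = 0.581420
The genuine card theft-present share is 0.219618 + 0.031059 = 0.250677.
Hence the posterior is 0.250677/0.581420 ≈ 0.4311.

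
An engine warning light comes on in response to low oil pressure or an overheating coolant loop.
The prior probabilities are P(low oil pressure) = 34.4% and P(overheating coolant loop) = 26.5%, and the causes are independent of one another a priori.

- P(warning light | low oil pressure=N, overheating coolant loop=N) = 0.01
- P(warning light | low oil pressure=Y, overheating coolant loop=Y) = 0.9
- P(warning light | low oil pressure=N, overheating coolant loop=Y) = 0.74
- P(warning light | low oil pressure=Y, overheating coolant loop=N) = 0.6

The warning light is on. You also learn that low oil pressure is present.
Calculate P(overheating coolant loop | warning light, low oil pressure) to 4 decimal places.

P(overheating coolant loop | warning light, low oil pressure) ≈ 0.3510

By total probability over both values of overheating coolant loop:
  P(warning light | low oil pressure) = 0.6×0.735 + 0.9×0.265
        = 0.441000 + 0.238500 = 0.679500
The terms with overheating coolant loop present sum to 0.238500, so
  P(overheating coolant loop | warning light, low oil pressure) = 0.238500 / 0.679500 ≈ 0.3510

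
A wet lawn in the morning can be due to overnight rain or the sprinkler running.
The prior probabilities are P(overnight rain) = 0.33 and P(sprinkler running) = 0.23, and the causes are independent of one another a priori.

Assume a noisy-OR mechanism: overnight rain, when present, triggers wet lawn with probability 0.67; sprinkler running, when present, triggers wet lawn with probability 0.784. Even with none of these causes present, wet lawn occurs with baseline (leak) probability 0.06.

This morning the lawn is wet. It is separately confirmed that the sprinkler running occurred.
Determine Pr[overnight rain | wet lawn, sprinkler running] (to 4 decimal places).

Under noisy-OR, P(wet lawn | causes) = 1 − (1−0.06)·∏(1−qᵢ) over the active causes.
Numerator (weight on configurations with overnight rain): 0.932997×0.33 = 0.307889
Normalizer over all consistent configurations: 0.79696×0.67 + 0.932997×0.33 = 0.841852
P(overnight rain | wet lawn, sprinkler running) = 0.307889/0.841852 ≈ 0.3657

Pr[overnight rain | wet lawn, sprinkler running] ≈ 0.3657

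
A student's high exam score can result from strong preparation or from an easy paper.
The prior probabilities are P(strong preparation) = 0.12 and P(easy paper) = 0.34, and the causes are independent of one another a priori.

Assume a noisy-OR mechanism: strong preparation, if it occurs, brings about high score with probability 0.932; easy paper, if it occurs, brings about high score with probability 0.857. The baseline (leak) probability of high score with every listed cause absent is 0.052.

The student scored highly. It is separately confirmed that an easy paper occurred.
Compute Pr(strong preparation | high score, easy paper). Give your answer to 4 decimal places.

Pr(strong preparation | high score, easy paper) ≈ 0.1352

Under noisy-OR, P(high score | causes) = 1 − (1−0.052)·∏(1−qᵢ) over the active causes.
Sum P(high score|·) weighted by the priors over both values of strong preparation:
  P(high score | easy paper) = 0.864436·0.88 + 0.990782·0.12
        = 0.760704 + 0.118894 = 0.879598
The terms with strong preparation present sum to 0.118894, so
  P(strong preparation | high score, easy paper) = 0.118894 / 0.879598 ≈ 0.1352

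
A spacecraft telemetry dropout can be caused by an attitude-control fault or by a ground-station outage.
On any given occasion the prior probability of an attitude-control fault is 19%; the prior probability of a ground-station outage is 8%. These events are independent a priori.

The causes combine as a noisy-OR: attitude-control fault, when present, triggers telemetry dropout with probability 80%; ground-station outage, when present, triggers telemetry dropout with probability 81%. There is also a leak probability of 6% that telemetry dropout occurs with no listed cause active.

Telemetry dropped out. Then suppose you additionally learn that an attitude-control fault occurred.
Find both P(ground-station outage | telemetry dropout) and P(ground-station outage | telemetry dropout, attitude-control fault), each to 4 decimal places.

Under noisy-OR, P(telemetry dropout | causes) = 1 − (1−0.06)·∏(1−qᵢ) over the active causes.
Numerator (weight on configurations with ground-station outage): 0.053227 + 0.014657 = 0.067884
Denominator P(telemetry dropout): 0.06·0.81·0.92 + 0.8214·0.81·0.08 + 0.812·0.19·0.92 + 0.96428·0.19·0.08 = 0.254534
Posterior = 0.067884 / 0.254534 ≈ 0.2667

Now also conditioning on attitude-control fault=true:
For the numerator, keep only ground-station outage=true terms: 0.96428·0.08 = 0.077142
The normalizing constant is 0.812·0.92 + 0.96428·0.08 = 0.824182
Posterior = 0.077142 / 0.824182 ≈ 0.0936
This is intercausal reasoning (explaining away): once attitude-control fault accounts for the telemetry dropout, ground-station outage becomes less likely.

P(ground-station outage | telemetry dropout) ≈ 0.2667; P(ground-station outage | telemetry dropout, attitude-control fault) ≈ 0.0936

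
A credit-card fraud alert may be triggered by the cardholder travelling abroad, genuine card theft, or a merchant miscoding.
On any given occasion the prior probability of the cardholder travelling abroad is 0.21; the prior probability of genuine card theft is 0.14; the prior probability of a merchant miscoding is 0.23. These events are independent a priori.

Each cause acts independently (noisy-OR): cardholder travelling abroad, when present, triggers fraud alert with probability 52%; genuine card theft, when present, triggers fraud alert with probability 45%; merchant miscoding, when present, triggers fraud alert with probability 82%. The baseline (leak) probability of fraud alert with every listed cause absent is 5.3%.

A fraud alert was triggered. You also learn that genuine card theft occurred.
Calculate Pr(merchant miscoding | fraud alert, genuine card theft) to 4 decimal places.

Under noisy-OR, P(fraud alert | causes) = 1 − (1−0.053)·∏(1−qᵢ) over the active causes.
P(fraud alert | genuine card theft) = 0.47915·0.79·0.77 + 0.906247·0.79·0.23 + 0.749992·0.21·0.77 + 0.954999·0.21·0.23 = 0.291467 + 0.164665 + 0.121274 + 0.046126 = 0.623532
Of this, 0.210791 comes from 0.164665 + 0.046126 (the merchant miscoding=true cases).
So P(merchant miscoding | fraud alert, genuine card theft) = 0.210791/0.623532 ≈ 0.3381.

Pr(merchant miscoding | fraud alert, genuine card theft) ≈ 0.3381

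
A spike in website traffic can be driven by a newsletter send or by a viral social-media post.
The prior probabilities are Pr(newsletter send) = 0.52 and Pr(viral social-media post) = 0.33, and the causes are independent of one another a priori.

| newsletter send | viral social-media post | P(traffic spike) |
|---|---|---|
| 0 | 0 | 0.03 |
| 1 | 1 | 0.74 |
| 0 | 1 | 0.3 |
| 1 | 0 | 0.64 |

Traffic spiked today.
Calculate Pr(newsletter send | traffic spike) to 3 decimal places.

P(traffic spike) = 0.03*0.48*0.67 + 0.3*0.48*0.33 + 0.64*0.52*0.67 + 0.74*0.52*0.33 = 0.009648 + 0.047520 + 0.222976 + 0.126984 = 0.407128
Of this, 0.349960 comes from 0.222976 + 0.126984 (the newsletter send=true cases).
Hence the posterior is 0.349960/0.407128 ≈ 0.860.

Pr(newsletter send | traffic spike) ≈ 0.860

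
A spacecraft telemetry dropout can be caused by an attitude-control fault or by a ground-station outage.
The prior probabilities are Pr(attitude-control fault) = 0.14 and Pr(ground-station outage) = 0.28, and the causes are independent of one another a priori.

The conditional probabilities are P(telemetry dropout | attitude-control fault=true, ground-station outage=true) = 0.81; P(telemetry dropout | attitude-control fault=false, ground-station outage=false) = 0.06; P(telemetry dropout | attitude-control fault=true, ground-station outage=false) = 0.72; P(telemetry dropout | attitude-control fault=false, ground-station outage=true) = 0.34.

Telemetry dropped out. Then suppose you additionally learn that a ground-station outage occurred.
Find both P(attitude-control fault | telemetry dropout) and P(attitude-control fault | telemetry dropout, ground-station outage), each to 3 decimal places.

Enumerate the 4 (attitude-control fault, ground-station outage) configurations and weight by the priors:
  P(telemetry dropout) = 0.06*0.86*0.72 + 0.34*0.86*0.28 + 0.72*0.14*0.72 + 0.81*0.14*0.28
        = 0.037152 + 0.081872 + 0.072576 + 0.031752 = 0.223352
Configurations with attitude-control fault contribute 0.104328, so
  P(attitude-control fault | telemetry dropout) = 0.104328 / 0.223352 ≈ 0.467

With the extra evidence:
For the numerator, keep only attitude-control fault=true terms: 0.81*0.14 = 0.113400
Denominator P(telemetry dropout | ground-station outage): 0.34*0.86 + 0.81*0.14 = 0.405800
P(attitude-control fault | telemetry dropout, ground-station outage) = 0.113400/0.405800 ≈ 0.279
The drop from 0.467 to 0.279 is the explaining-away (discounting) effect.

P(attitude-control fault | telemetry dropout) ≈ 0.467; P(attitude-control fault | telemetry dropout, ground-station outage) ≈ 0.279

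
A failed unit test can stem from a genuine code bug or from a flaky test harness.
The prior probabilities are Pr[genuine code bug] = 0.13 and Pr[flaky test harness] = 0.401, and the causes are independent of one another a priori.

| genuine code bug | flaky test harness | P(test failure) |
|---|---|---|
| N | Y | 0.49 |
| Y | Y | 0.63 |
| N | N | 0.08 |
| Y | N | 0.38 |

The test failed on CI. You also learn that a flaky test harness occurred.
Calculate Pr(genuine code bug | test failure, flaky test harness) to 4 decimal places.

Pr(genuine code bug | test failure, flaky test harness) ≈ 0.1612

P(test failure | flaky test harness) = 0.49·0.87 + 0.63·0.13 = 0.426300 + 0.081900 = 0.508200
Restricting to configurations with genuine code bug present: 0.63·0.13 = 0.081900.
P(genuine code bug | test failure, flaky test harness) = 0.081900 / 0.508200 ≈ 0.1612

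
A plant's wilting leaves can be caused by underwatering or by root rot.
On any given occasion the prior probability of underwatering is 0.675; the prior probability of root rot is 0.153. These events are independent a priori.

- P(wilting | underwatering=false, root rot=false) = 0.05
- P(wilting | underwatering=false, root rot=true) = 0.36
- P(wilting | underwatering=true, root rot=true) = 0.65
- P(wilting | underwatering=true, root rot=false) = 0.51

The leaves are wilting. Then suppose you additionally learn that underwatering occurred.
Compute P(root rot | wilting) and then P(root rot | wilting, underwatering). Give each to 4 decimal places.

P(root rot | wilting) ≈ 0.2178; P(root rot | wilting, underwatering) ≈ 0.1871

Enumerate the 4 (underwatering, root rot) configurations and weight by the priors:
  P(wilting) = 0.05·0.325·0.847 + 0.36·0.325·0.153 + 0.51·0.675·0.847 + 0.65·0.675·0.153
        = 0.013764 + 0.017901 + 0.291580 + 0.067129 = 0.390374
The terms with root rot present sum to 0.085030, so
  P(root rot | wilting) = 0.085030 / 0.390374 ≈ 0.2178

With the extra evidence:
By total probability over both values of root rot:
  P(wilting | underwatering) = 0.51*0.847 + 0.65*0.153
        = 0.431970 + 0.099450 = 0.531420
Configurations with root rot contribute 0.099450, so
  P(root rot | wilting, underwatering) = 0.099450 / 0.531420 ≈ 0.1871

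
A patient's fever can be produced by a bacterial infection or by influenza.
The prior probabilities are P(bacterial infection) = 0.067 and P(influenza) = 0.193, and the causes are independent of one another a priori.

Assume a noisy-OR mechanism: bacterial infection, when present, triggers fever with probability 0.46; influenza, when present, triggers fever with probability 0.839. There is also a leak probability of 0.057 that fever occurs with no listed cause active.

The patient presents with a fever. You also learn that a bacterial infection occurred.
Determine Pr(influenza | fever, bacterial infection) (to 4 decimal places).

Pr(influenza | fever, bacterial infection) ≈ 0.3091

Under noisy-OR, P(fever | causes) = 1 − (1−0.057)·∏(1−qᵢ) over the active causes.
P(fever | bacterial infection) = 0.49078·0.807 + 0.918016·0.193 = 0.396059 + 0.177177 = 0.573236
Restricting to configurations with influenza present: 0.918016·0.193 = 0.177177.
Hence the posterior is 0.177177/0.573236 ≈ 0.3091.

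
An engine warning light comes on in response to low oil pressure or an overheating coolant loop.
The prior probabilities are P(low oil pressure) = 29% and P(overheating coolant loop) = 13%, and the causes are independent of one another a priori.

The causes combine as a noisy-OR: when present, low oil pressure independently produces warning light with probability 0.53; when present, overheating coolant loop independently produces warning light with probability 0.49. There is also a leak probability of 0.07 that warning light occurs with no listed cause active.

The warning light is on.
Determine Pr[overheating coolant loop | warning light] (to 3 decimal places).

Pr[overheating coolant loop | warning light] ≈ 0.296

Under noisy-OR, P(warning light | causes) = 1 − (1−0.07)·∏(1−qᵢ) over the active causes.
For the numerator, keep only overheating coolant loop=true terms: 0.048522 + 0.029296 = 0.077818
Denominator P(warning light): 0.07·0.71·0.87 + 0.5257·0.71·0.13 + 0.5629·0.29·0.87 + 0.777079·0.29·0.13 = 0.263077
P(overheating coolant loop | warning light) = 0.077818/0.263077 ≈ 0.296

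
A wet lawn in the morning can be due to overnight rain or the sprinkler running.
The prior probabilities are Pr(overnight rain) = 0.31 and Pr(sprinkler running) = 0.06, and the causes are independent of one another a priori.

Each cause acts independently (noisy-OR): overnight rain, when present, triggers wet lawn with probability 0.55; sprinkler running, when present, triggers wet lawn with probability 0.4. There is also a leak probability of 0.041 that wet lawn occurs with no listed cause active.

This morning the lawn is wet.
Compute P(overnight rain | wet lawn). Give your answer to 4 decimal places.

P(overnight rain | wet lawn) ≈ 0.8025

Under noisy-OR, P(wet lawn | causes) = 1 − (1−0.041)·∏(1−qᵢ) over the active causes.
For the numerator, keep only overnight rain=true terms: 0.165646 + 0.013784 = 0.179430
Normalizer over all consistent configurations: 0.041*0.69*0.94 + 0.4246*0.69*0.06 + 0.56845*0.31*0.94 + 0.74107*0.31*0.06 = 0.223601
Posterior = 0.179430 / 0.223601 ≈ 0.8025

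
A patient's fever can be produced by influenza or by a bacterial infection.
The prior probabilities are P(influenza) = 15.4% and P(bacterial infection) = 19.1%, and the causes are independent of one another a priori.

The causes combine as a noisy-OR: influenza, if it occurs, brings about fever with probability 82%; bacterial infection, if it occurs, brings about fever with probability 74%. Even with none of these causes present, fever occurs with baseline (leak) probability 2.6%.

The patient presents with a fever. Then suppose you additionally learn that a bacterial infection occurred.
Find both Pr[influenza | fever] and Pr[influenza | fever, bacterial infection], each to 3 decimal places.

Pr[influenza | fever] ≈ 0.486; Pr[influenza | fever, bacterial infection] ≈ 0.189

Under noisy-OR, P(fever | causes) = 1 − (1−0.026)·∏(1−qᵢ) over the active causes.
For the numerator, keep only influenza=true terms: 0.102744 + 0.028073 = 0.130817
Denominator P(fever): 0.026×0.846×0.809 + 0.74676×0.846×0.191 + 0.82468×0.154×0.809 + 0.954417×0.154×0.191 = 0.269278
Posterior = 0.130817 / 0.269278 ≈ 0.486

Now condition on the additional information:
P(fever | bacterial infection) = 0.74676·0.846 + 0.954417·0.154 = 0.631759 + 0.146980 = 0.778739
Restricting to configurations with influenza present: 0.954417·0.154 = 0.146980.
Hence the posterior is 0.146980/0.778739 ≈ 0.189.
— bacterial infection explains away the evidence for influenza.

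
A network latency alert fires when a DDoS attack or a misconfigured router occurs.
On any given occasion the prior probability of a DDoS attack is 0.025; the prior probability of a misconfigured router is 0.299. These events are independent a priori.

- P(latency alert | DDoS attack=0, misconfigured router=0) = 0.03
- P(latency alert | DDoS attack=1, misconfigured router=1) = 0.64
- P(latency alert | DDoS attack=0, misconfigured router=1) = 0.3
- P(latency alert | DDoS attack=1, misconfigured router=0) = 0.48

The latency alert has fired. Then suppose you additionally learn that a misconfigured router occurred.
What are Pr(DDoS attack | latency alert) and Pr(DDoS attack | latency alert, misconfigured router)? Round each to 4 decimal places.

Pr(DDoS attack | latency alert) ≈ 0.1089; Pr(DDoS attack | latency alert, misconfigured router) ≈ 0.0519

For the numerator, keep only DDoS attack=true terms: 0.008412 + 0.004784 = 0.013196
Normalizer over all consistent configurations: 0.03×0.975×0.701 + 0.3×0.975×0.299 + 0.48×0.025×0.701 + 0.64×0.025×0.299 = 0.121157
Posterior = 0.013196 / 0.121157 ≈ 0.1089

With the extra evidence:
For the numerator, keep only DDoS attack=true terms: 0.64·0.025 = 0.016000
The normalizing constant is 0.3·0.975 + 0.64·0.025 = 0.308500
P(DDoS attack | latency alert, misconfigured router) = 0.016000/0.308500 ≈ 0.0519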